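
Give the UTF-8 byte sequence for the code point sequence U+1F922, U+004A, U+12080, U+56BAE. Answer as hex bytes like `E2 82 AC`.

F0 9F A4 A2 4A F0 92 82 80 F1 96 AE AE

U+1F922: 4-byte form → F0 9F A4 A2.
U+004A: 1-byte form → 4A.
U+12080: 4-byte form → F0 92 82 80.
U+56BAE: 4-byte form → F1 96 AE AE.
Concatenated (13 bytes): F0 9F A4 A2 4A F0 92 82 80 F1 96 AE AE.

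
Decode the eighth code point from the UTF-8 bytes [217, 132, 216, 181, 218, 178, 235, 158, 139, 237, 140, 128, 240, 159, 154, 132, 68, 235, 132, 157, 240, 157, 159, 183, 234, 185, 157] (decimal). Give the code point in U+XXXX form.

Offset 0: leading byte 0xD9 = 11011001 → 2-byte char #1 = D9 84.
Offset 2: leading byte 0xD8 = 11011000 → 2-byte char #2 = D8 B5.
Offset 4: leading byte 0xDA = 11011010 → 2-byte char #3 = DA B2.
Offset 6: leading byte 0xEB = 11101011 → 3-byte char #4 = EB 9E 8B.
Offset 9: leading byte 0xED = 11101101 → 3-byte char #5 = ED 8C 80.
Offset 12: leading byte 0xF0 = 11110000 → 4-byte char #6 = F0 9F 9A 84.
Offset 16: leading byte 0x44 = 01000100 → 1-byte char #7 = 44.
Offset 17: leading byte 0xEB = 11101011 → 3-byte char #8 = EB 84 9D.
Leading byte 0xEB = 11101011 matches 1110xxxx → 3-byte sequence.
Byte 1: 0xEB = 11101011, payload 1011 (4 bits).
Byte 2: 0x84 = 10000100 (10xxxxxx ✓), payload 000100.
Byte 3: 0x9D = 10011101 (10xxxxxx ✓), payload 011101.
Concatenate: 1011000100011101 = 0xB11D (16 bits → U+B11D).

U+B11D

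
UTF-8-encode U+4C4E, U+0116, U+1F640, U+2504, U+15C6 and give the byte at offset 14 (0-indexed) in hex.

U+4C4E → 3-byte form E4 B1 8E at offsets 0–2.
U+0116 → 2-byte form C4 96 at offsets 3–4.
U+1F640 → 4-byte form F0 9F 99 80 at offsets 5–8.
U+2504 → 3-byte form E2 94 84 at offsets 9–11.
U+15C6 → 3-byte form E1 97 86 at offsets 12–14.
Offset 14 falls in char 5's range; it's byte 3 of E1 97 86 = 0x86.

0x86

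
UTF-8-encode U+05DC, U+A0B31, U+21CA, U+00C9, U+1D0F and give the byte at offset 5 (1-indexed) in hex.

1-indexed offset 5 is 0-indexed offset 4.
U+05DC → 2-byte form D7 9C at offsets 0–1.
U+A0B31 → 4-byte form F2 A0 AC B1 at offsets 2–5.
Offset 4 falls in char 2's range; it's byte 3 of F2 A0 AC B1 = 0xAC.

0xAC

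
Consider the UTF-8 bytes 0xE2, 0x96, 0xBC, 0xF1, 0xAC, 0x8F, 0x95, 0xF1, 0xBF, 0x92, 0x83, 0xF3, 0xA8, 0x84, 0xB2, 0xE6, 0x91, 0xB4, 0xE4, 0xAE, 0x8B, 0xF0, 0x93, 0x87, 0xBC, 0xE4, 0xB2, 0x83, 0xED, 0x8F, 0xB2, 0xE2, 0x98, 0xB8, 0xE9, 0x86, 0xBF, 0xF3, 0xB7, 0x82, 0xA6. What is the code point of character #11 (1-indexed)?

Offset 0: leading byte 0xE2 = 11100010 → 3-byte char #1 = E2 96 BC.
Offset 3: leading byte 0xF1 = 11110001 → 4-byte char #2 = F1 AC 8F 95.
Offset 7: leading byte 0xF1 = 11110001 → 4-byte char #3 = F1 BF 92 83.
Offset 11: leading byte 0xF3 = 11110011 → 4-byte char #4 = F3 A8 84 B2.
Offset 15: leading byte 0xE6 = 11100110 → 3-byte char #5 = E6 91 B4.
Offset 18: leading byte 0xE4 = 11100100 → 3-byte char #6 = E4 AE 8B.
Offset 21: leading byte 0xF0 = 11110000 → 4-byte char #7 = F0 93 87 BC.
Offset 25: leading byte 0xE4 = 11100100 → 3-byte char #8 = E4 B2 83.
Offset 28: leading byte 0xED = 11101101 → 3-byte char #9 = ED 8F B2.
Offset 31: leading byte 0xE2 = 11100010 → 3-byte char #10 = E2 98 B8.
Offset 34: leading byte 0xE9 = 11101001 → 3-byte char #11 = E9 86 BF.
Leading byte 0xE9 = 11101001 matches 1110xxxx → 3-byte sequence.
Byte 1: 0xE9 = 11101001, payload 1001 (4 bits).
Byte 2: 0x86 = 10000110 (10xxxxxx ✓), payload 000110.
Byte 3: 0xBF = 10111111 (10xxxxxx ✓), payload 111111.
Concatenate: 1001000110111111 = 0x91BF (16 bits → U+91BF).

U+91BF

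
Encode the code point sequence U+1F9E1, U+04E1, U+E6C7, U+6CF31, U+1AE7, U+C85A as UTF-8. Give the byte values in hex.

U+1F9E1: 4-byte form → F0 9F A7 A1.
U+04E1: 2-byte form → D3 A1.
U+E6C7: 3-byte form → EE 9B 87.
U+6CF31: 4-byte form → F1 AC BC B1.
U+1AE7: 3-byte form → E1 AB A7.
U+C85A: 3-byte form → EC A1 9A.
Concatenated (19 bytes): F0 9F A7 A1 D3 A1 EE 9B 87 F1 AC BC B1 E1 AB A7 EC A1 9A.

F0 9F A7 A1 D3 A1 EE 9B 87 F1 AC BC B1 E1 AB A7 EC A1 9A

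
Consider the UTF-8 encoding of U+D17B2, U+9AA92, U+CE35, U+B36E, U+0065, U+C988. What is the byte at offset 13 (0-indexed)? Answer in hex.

U+D17B2 → 4-byte form F3 91 9E B2 at offsets 0–3.
U+9AA92 → 4-byte form F2 9A AA 92 at offsets 4–7.
U+CE35 → 3-byte form EC B8 B5 at offsets 8–10.
U+B36E → 3-byte form EB 8D AE at offsets 11–13.
Offset 13 falls in char 4's range; it's byte 3 of EB 8D AE = 0xAE.

0xAE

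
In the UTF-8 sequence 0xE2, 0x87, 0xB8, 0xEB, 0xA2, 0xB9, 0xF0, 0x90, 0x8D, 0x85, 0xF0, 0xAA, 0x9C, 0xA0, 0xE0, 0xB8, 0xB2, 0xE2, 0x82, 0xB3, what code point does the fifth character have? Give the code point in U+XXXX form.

Offset 0: leading byte 0xE2 = 11100010 → 3-byte char #1 = E2 87 B8.
Offset 3: leading byte 0xEB = 11101011 → 3-byte char #2 = EB A2 B9.
Offset 6: leading byte 0xF0 = 11110000 → 4-byte char #3 = F0 90 8D 85.
Offset 10: leading byte 0xF0 = 11110000 → 4-byte char #4 = F0 AA 9C A0.
Offset 14: leading byte 0xE0 = 11100000 → 3-byte char #5 = E0 B8 B2.
Leading byte 0xE0 = 11100000 matches 1110xxxx → 3-byte sequence.
Byte 1: 0xE0 = 11100000, payload 0000 (4 bits).
Byte 2: 0xB8 = 10111000 (10xxxxxx ✓), payload 111000.
Byte 3: 0xB2 = 10110010 (10xxxxxx ✓), payload 110010.
Concatenate: 0000111000110010 = 0xE32 (16 bits → U+0E32).

U+0E32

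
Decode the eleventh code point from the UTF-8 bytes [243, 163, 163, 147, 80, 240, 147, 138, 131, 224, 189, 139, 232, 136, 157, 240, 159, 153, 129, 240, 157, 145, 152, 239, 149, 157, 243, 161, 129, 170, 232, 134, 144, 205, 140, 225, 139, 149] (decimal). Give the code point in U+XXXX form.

Offset 0: leading byte 0xF3 = 11110011 → 4-byte char #1 = F3 A3 A3 93.
Offset 4: leading byte 0x50 = 01010000 → 1-byte char #2 = 50.
Offset 5: leading byte 0xF0 = 11110000 → 4-byte char #3 = F0 93 8A 83.
Offset 9: leading byte 0xE0 = 11100000 → 3-byte char #4 = E0 BD 8B.
Offset 12: leading byte 0xE8 = 11101000 → 3-byte char #5 = E8 88 9D.
Offset 15: leading byte 0xF0 = 11110000 → 4-byte char #6 = F0 9F 99 81.
Offset 19: leading byte 0xF0 = 11110000 → 4-byte char #7 = F0 9D 91 98.
Offset 23: leading byte 0xEF = 11101111 → 3-byte char #8 = EF 95 9D.
Offset 26: leading byte 0xF3 = 11110011 → 4-byte char #9 = F3 A1 81 AA.
Offset 30: leading byte 0xE8 = 11101000 → 3-byte char #10 = E8 86 90.
Offset 33: leading byte 0xCD = 11001101 → 2-byte char #11 = CD 8C.
Leading byte 0xCD = 11001101 matches 110xxxxx → 2-byte sequence.
Byte 1: 0xCD = 11001101, payload 01101 (5 bits).
Byte 2: 0x8C = 10001100 (10xxxxxx ✓), payload 001100.
Concatenate: 01101001100 = 0x34C (11 bits → U+034C).

U+034C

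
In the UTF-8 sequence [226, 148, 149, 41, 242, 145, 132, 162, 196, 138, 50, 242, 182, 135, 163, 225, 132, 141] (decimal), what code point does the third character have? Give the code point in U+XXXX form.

U+91122

Offset 0: leading byte 0xE2 = 11100010 → 3-byte char #1 = E2 94 95.
Offset 3: leading byte 0x29 = 00101001 → 1-byte char #2 = 29.
Offset 4: leading byte 0xF2 = 11110010 → 4-byte char #3 = F2 91 84 A2.
Leading byte 0xF2 = 11110010 matches 11110xxx → 4-byte sequence.
Byte 1: 0xF2 = 11110010, payload 010 (3 bits).
Byte 2: 0x91 = 10010001 (10xxxxxx ✓), payload 010001.
Byte 3: 0x84 = 10000100 (10xxxxxx ✓), payload 000100.
Byte 4: 0xA2 = 10100010 (10xxxxxx ✓), payload 100010.
Concatenate: 010010001000100100010 = 0x91122 (21 bits → U+91122).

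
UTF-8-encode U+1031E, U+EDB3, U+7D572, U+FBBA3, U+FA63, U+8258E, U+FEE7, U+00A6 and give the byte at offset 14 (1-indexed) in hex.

0xAE

1-indexed offset 14 is 0-indexed offset 13.
U+1031E → 4-byte form F0 90 8C 9E at offsets 0–3.
U+EDB3 → 3-byte form EE B6 B3 at offsets 4–6.
U+7D572 → 4-byte form F1 BD 95 B2 at offsets 7–10.
U+FBBA3 → 4-byte form F3 BB AE A3 at offsets 11–14.
Offset 13 falls in char 4's range; it's byte 3 of F3 BB AE A3 = 0xAE.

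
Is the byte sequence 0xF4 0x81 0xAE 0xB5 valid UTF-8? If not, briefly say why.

valid

Leading byte 0xF4 = 11110100 → 4-byte form.
Continuation bytes 0x81=10000001, 0xAE=10101110, 0xB5=10110101 all match 10xxxxxx.
Decoded value 0x101BB5 is ≥ 0x10000 (shortest form) and not a surrogate.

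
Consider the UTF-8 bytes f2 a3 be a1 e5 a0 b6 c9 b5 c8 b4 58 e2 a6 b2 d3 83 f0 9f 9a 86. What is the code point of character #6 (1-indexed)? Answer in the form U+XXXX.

Offset 0: leading byte 0xF2 = 11110010 → 4-byte char #1 = F2 A3 BE A1.
Offset 4: leading byte 0xE5 = 11100101 → 3-byte char #2 = E5 A0 B6.
Offset 7: leading byte 0xC9 = 11001001 → 2-byte char #3 = C9 B5.
Offset 9: leading byte 0xC8 = 11001000 → 2-byte char #4 = C8 B4.
Offset 11: leading byte 0x58 = 01011000 → 1-byte char #5 = 58.
Offset 12: leading byte 0xE2 = 11100010 → 3-byte char #6 = E2 A6 B2.
Leading byte 0xE2 = 11100010 matches 1110xxxx → 3-byte sequence.
Byte 1: 0xE2 = 11100010, payload 0010 (4 bits).
Byte 2: 0xA6 = 10100110 (10xxxxxx ✓), payload 100110.
Byte 3: 0xB2 = 10110010 (10xxxxxx ✓), payload 110010.
Concatenate: 0010100110110010 = 0x29B2 (16 bits → U+29B2).

U+29B2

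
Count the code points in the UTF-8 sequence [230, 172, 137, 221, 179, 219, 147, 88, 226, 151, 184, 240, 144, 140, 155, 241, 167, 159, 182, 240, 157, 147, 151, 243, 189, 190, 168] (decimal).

Byte at offset 0: 0xE6 = 11100110 → 3-byte char (#1). Advance 3.
Byte at offset 3: 0xDD = 11011101 → 2-byte char (#2). Advance 2.
Byte at offset 5: 0xDB = 11011011 → 2-byte char (#3). Advance 2.
Byte at offset 7: 0x58 = 01011000 → 1-byte char (#4). Advance 1.
Byte at offset 8: 0xE2 = 11100010 → 3-byte char (#5). Advance 3.
Byte at offset 11: 0xF0 = 11110000 → 4-byte char (#6). Advance 4.
Byte at offset 15: 0xF1 = 11110001 → 4-byte char (#7). Advance 4.
Byte at offset 19: 0xF0 = 11110000 → 4-byte char (#8). Advance 4.
Byte at offset 23: 0xF3 = 11110011 → 4-byte char (#9). Advance 4.
Reached end at offset 27 after 9 code points.

9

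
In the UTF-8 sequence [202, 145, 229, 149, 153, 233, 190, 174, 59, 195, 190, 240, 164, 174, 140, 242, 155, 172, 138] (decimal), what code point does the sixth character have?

Offset 0: leading byte 0xCA = 11001010 → 2-byte char #1 = CA 91.
Offset 2: leading byte 0xE5 = 11100101 → 3-byte char #2 = E5 95 99.
Offset 5: leading byte 0xE9 = 11101001 → 3-byte char #3 = E9 BE AE.
Offset 8: leading byte 0x3B = 00111011 → 1-byte char #4 = 3B.
Offset 9: leading byte 0xC3 = 11000011 → 2-byte char #5 = C3 BE.
Offset 11: leading byte 0xF0 = 11110000 → 4-byte char #6 = F0 A4 AE 8C.
Leading byte 0xF0 = 11110000 matches 11110xxx → 4-byte sequence.
Byte 1: 0xF0 = 11110000, payload 000 (3 bits).
Byte 2: 0xA4 = 10100100 (10xxxxxx ✓), payload 100100.
Byte 3: 0xAE = 10101110 (10xxxxxx ✓), payload 101110.
Byte 4: 0x8C = 10001100 (10xxxxxx ✓), payload 001100.
Concatenate: 000100100101110001100 = 0x24B8C (21 bits → U+24B8C).

U+24B8C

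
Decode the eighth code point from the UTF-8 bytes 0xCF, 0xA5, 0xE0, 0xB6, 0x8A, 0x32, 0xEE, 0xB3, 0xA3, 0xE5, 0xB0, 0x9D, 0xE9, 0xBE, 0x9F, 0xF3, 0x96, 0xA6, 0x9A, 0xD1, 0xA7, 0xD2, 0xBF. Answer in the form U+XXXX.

Offset 0: leading byte 0xCF = 11001111 → 2-byte char #1 = CF A5.
Offset 2: leading byte 0xE0 = 11100000 → 3-byte char #2 = E0 B6 8A.
Offset 5: leading byte 0x32 = 00110010 → 1-byte char #3 = 32.
Offset 6: leading byte 0xEE = 11101110 → 3-byte char #4 = EE B3 A3.
Offset 9: leading byte 0xE5 = 11100101 → 3-byte char #5 = E5 B0 9D.
Offset 12: leading byte 0xE9 = 11101001 → 3-byte char #6 = E9 BE 9F.
Offset 15: leading byte 0xF3 = 11110011 → 4-byte char #7 = F3 96 A6 9A.
Offset 19: leading byte 0xD1 = 11010001 → 2-byte char #8 = D1 A7.
Leading byte 0xD1 = 11010001 matches 110xxxxx → 2-byte sequence.
Byte 1: 0xD1 = 11010001, payload 10001 (5 bits).
Byte 2: 0xA7 = 10100111 (10xxxxxx ✓), payload 100111.
Concatenate: 10001100111 = 0x467 (11 bits → U+0467).

U+0467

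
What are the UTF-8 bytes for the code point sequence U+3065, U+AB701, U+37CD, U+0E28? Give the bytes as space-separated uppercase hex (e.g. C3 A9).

E3 81 A5 F2 AB 9C 81 E3 9F 8D E0 B8 A8

U+3065: 3-byte form → E3 81 A5.
U+AB701: 4-byte form → F2 AB 9C 81.
U+37CD: 3-byte form → E3 9F 8D.
U+0E28: 3-byte form → E0 B8 A8.
Concatenated (13 bytes): E3 81 A5 F2 AB 9C 81 E3 9F 8D E0 B8 A8.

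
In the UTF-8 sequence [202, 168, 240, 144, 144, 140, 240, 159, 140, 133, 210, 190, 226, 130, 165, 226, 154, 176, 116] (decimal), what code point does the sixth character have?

U+26B0

Offset 0: leading byte 0xCA = 11001010 → 2-byte char #1 = CA A8.
Offset 2: leading byte 0xF0 = 11110000 → 4-byte char #2 = F0 90 90 8C.
Offset 6: leading byte 0xF0 = 11110000 → 4-byte char #3 = F0 9F 8C 85.
Offset 10: leading byte 0xD2 = 11010010 → 2-byte char #4 = D2 BE.
Offset 12: leading byte 0xE2 = 11100010 → 3-byte char #5 = E2 82 A5.
Offset 15: leading byte 0xE2 = 11100010 → 3-byte char #6 = E2 9A B0.
Leading byte 0xE2 = 11100010 matches 1110xxxx → 3-byte sequence.
Byte 1: 0xE2 = 11100010, payload 0010 (4 bits).
Byte 2: 0x9A = 10011010 (10xxxxxx ✓), payload 011010.
Byte 3: 0xB0 = 10110000 (10xxxxxx ✓), payload 110000.
Concatenate: 0010011010110000 = 0x26B0 (16 bits → U+26B0).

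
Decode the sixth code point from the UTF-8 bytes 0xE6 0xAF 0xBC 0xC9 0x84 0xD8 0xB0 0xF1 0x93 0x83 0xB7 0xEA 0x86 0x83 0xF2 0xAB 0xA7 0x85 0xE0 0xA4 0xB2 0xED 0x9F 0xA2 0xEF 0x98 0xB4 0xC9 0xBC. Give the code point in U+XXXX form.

Offset 0: leading byte 0xE6 = 11100110 → 3-byte char #1 = E6 AF BC.
Offset 3: leading byte 0xC9 = 11001001 → 2-byte char #2 = C9 84.
Offset 5: leading byte 0xD8 = 11011000 → 2-byte char #3 = D8 B0.
Offset 7: leading byte 0xF1 = 11110001 → 4-byte char #4 = F1 93 83 B7.
Offset 11: leading byte 0xEA = 11101010 → 3-byte char #5 = EA 86 83.
Offset 14: leading byte 0xF2 = 11110010 → 4-byte char #6 = F2 AB A7 85.
Leading byte 0xF2 = 11110010 matches 11110xxx → 4-byte sequence.
Byte 1: 0xF2 = 11110010, payload 010 (3 bits).
Byte 2: 0xAB = 10101011 (10xxxxxx ✓), payload 101011.
Byte 3: 0xA7 = 10100111 (10xxxxxx ✓), payload 100111.
Byte 4: 0x85 = 10000101 (10xxxxxx ✓), payload 000101.
Concatenate: 010101011100111000101 = 0xAB9C5 (21 bits → U+AB9C5).

U+AB9C5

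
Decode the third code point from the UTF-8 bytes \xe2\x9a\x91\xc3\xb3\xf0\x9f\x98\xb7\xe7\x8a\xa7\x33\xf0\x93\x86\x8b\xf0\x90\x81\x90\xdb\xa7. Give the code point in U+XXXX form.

Offset 0: leading byte 0xE2 = 11100010 → 3-byte char #1 = E2 9A 91.
Offset 3: leading byte 0xC3 = 11000011 → 2-byte char #2 = C3 B3.
Offset 5: leading byte 0xF0 = 11110000 → 4-byte char #3 = F0 9F 98 B7.
Leading byte 0xF0 = 11110000 matches 11110xxx → 4-byte sequence.
Byte 1: 0xF0 = 11110000, payload 000 (3 bits).
Byte 2: 0x9F = 10011111 (10xxxxxx ✓), payload 011111.
Byte 3: 0x98 = 10011000 (10xxxxxx ✓), payload 011000.
Byte 4: 0xB7 = 10110111 (10xxxxxx ✓), payload 110111.
Concatenate: 000011111011000110111 = 0x1F637 (21 bits → U+1F637).

U+1F637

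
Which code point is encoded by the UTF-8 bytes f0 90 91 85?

U+10445

Leading byte 0xF0 = 11110000 matches 11110xxx → 4-byte sequence.
Byte 1: 0xF0 = 11110000, payload 000 (3 bits).
Byte 2: 0x90 = 10010000 (10xxxxxx ✓), payload 010000.
Byte 3: 0x91 = 10010001 (10xxxxxx ✓), payload 010001.
Byte 4: 0x85 = 10000101 (10xxxxxx ✓), payload 000101.
Concatenate: 000010000010001000101 = 0x10445 (21 bits → U+10445).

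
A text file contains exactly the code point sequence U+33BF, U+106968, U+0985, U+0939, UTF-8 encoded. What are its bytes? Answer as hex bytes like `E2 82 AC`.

E3 8E BF F4 86 A5 A8 E0 A6 85 E0 A4 B9

U+33BF: 3-byte form → E3 8E BF.
U+106968: 4-byte form → F4 86 A5 A8.
U+0985: 3-byte form → E0 A6 85.
U+0939: 3-byte form → E0 A4 B9.
Concatenated (13 bytes): E3 8E BF F4 86 A5 A8 E0 A6 85 E0 A4 B9.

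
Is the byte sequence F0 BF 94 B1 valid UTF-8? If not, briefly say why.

valid

Leading byte 0xF0 = 11110000 → 4-byte form.
Continuation bytes 0xBF=10111111, 0x94=10010100, 0xB1=10110001 all match 10xxxxxx.
Decoded value 0x3F531 is ≥ 0x10000 (shortest form) and not a surrogate.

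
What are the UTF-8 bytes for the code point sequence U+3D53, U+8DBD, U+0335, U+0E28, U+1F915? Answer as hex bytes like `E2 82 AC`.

E3 B5 93 E8 B6 BD CC B5 E0 B8 A8 F0 9F A4 95

U+3D53: 3-byte form → E3 B5 93.
U+8DBD: 3-byte form → E8 B6 BD.
U+0335: 2-byte form → CC B5.
U+0E28: 3-byte form → E0 B8 A8.
U+1F915: 4-byte form → F0 9F A4 95.
Concatenated (15 bytes): E3 B5 93 E8 B6 BD CC B5 E0 B8 A8 F0 9F A4 95.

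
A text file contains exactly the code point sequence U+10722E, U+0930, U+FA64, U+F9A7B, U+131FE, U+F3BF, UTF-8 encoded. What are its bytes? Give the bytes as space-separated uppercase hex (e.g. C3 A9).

U+10722E: 4-byte form → F4 87 88 AE.
U+0930: 3-byte form → E0 A4 B0.
U+FA64: 3-byte form → EF A9 A4.
U+F9A7B: 4-byte form → F3 B9 A9 BB.
U+131FE: 4-byte form → F0 93 87 BE.
U+F3BF: 3-byte form → EF 8E BF.
Concatenated (21 bytes): F4 87 88 AE E0 A4 B0 EF A9 A4 F3 B9 A9 BB F0 93 87 BE EF 8E BF.

F4 87 88 AE E0 A4 B0 EF A9 A4 F3 B9 A9 BB F0 93 87 BE EF 8E BF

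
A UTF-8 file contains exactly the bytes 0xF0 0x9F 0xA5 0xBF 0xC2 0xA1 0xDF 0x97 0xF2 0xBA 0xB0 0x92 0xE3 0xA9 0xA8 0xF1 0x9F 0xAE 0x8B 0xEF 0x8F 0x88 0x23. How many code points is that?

8

Byte at offset 0: 0xF0 = 11110000 → 4-byte char (#1). Advance 4.
Byte at offset 4: 0xC2 = 11000010 → 2-byte char (#2). Advance 2.
Byte at offset 6: 0xDF = 11011111 → 2-byte char (#3). Advance 2.
Byte at offset 8: 0xF2 = 11110010 → 4-byte char (#4). Advance 4.
Byte at offset 12: 0xE3 = 11100011 → 3-byte char (#5). Advance 3.
Byte at offset 15: 0xF1 = 11110001 → 4-byte char (#6). Advance 4.
Byte at offset 19: 0xEF = 11101111 → 3-byte char (#7). Advance 3.
Byte at offset 22: 0x23 = 00100011 → 1-byte char (#8). Advance 1.
Reached end at offset 23 after 8 code points.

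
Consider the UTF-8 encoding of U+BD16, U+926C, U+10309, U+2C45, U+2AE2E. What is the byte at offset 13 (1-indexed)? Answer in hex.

0x85

1-indexed offset 13 is 0-indexed offset 12.
U+BD16 → 3-byte form EB B4 96 at offsets 0–2.
U+926C → 3-byte form E9 89 AC at offsets 3–5.
U+10309 → 4-byte form F0 90 8C 89 at offsets 6–9.
U+2C45 → 3-byte form E2 B1 85 at offsets 10–12.
Offset 12 falls in char 4's range; it's byte 3 of E2 B1 85 = 0x85.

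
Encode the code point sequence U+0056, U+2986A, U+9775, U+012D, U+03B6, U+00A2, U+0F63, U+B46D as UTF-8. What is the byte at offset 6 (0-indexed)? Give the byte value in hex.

U+0056 → 1-byte form 56 at offsets 0–0.
U+2986A → 4-byte form F0 A9 A1 AA at offsets 1–4.
U+9775 → 3-byte form E9 9D B5 at offsets 5–7.
Offset 6 falls in char 3's range; it's byte 2 of E9 9D B5 = 0x9D.

0x9D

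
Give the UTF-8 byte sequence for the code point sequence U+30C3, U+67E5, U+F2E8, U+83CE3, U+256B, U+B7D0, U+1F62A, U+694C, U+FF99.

E3 83 83 E6 9F A5 EF 8B A8 F2 83 B3 A3 E2 95 AB EB 9F 90 F0 9F 98 AA E6 A5 8C EF BE 99

U+30C3: 3-byte form → E3 83 83.
U+67E5: 3-byte form → E6 9F A5.
U+F2E8: 3-byte form → EF 8B A8.
U+83CE3: 4-byte form → F2 83 B3 A3.
U+256B: 3-byte form → E2 95 AB.
U+B7D0: 3-byte form → EB 9F 90.
U+1F62A: 4-byte form → F0 9F 98 AA.
U+694C: 3-byte form → E6 A5 8C.
U+FF99: 3-byte form → EF BE 99.
Concatenated (29 bytes): E3 83 83 E6 9F A5 EF 8B A8 F2 83 B3 A3 E2 95 AB EB 9F 90 F0 9F 98 AA E6 A5 8C EF BE 99.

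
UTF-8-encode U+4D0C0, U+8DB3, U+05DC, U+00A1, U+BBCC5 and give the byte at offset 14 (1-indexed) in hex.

0xB3

1-indexed offset 14 is 0-indexed offset 13.
U+4D0C0 → 4-byte form F1 8D 83 80 at offsets 0–3.
U+8DB3 → 3-byte form E8 B6 B3 at offsets 4–6.
U+05DC → 2-byte form D7 9C at offsets 7–8.
U+00A1 → 2-byte form C2 A1 at offsets 9–10.
U+BBCC5 → 4-byte form F2 BB B3 85 at offsets 11–14.
Offset 13 falls in char 5's range; it's byte 3 of F2 BB B3 85 = 0xB3.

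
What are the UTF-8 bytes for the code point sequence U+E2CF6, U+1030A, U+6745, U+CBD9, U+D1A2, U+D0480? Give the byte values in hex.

U+E2CF6: 4-byte form → F3 A2 B3 B6.
U+1030A: 4-byte form → F0 90 8C 8A.
U+6745: 3-byte form → E6 9D 85.
U+CBD9: 3-byte form → EC AF 99.
U+D1A2: 3-byte form → ED 86 A2.
U+D0480: 4-byte form → F3 90 92 80.
Concatenated (21 bytes): F3 A2 B3 B6 F0 90 8C 8A E6 9D 85 EC AF 99 ED 86 A2 F3 90 92 80.

F3 A2 B3 B6 F0 90 8C 8A E6 9D 85 EC AF 99 ED 86 A2 F3 90 92 80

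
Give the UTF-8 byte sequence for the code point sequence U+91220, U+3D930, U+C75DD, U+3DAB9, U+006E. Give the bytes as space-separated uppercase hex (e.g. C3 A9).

F2 91 88 A0 F0 BD A4 B0 F3 87 97 9D F0 BD AA B9 6E

U+91220: 4-byte form → F2 91 88 A0.
U+3D930: 4-byte form → F0 BD A4 B0.
U+C75DD: 4-byte form → F3 87 97 9D.
U+3DAB9: 4-byte form → F0 BD AA B9.
U+006E: 1-byte form → 6E.
Concatenated (17 bytes): F2 91 88 A0 F0 BD A4 B0 F3 87 97 9D F0 BD AA B9 6E.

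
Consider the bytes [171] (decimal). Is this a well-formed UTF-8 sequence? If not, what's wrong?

invalid (continuation byte with no leading byte)

Byte 0xAB = 10101011 has the form 10xxxxxx — a continuation byte — but there is no preceding leading byte.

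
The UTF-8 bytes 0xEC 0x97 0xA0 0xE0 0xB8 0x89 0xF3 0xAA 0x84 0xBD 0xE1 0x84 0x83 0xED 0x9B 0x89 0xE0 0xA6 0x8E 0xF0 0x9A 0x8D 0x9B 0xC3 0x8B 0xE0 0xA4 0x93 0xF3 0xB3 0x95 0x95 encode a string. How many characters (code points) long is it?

10

Byte at offset 0: 0xEC = 11101100 → 3-byte char (#1). Advance 3.
Byte at offset 3: 0xE0 = 11100000 → 3-byte char (#2). Advance 3.
Byte at offset 6: 0xF3 = 11110011 → 4-byte char (#3). Advance 4.
Byte at offset 10: 0xE1 = 11100001 → 3-byte char (#4). Advance 3.
Byte at offset 13: 0xED = 11101101 → 3-byte char (#5). Advance 3.
Byte at offset 16: 0xE0 = 11100000 → 3-byte char (#6). Advance 3.
Byte at offset 19: 0xF0 = 11110000 → 4-byte char (#7). Advance 4.
Byte at offset 23: 0xC3 = 11000011 → 2-byte char (#8). Advance 2.
Byte at offset 25: 0xE0 = 11100000 → 3-byte char (#9). Advance 3.
Byte at offset 28: 0xF3 = 11110011 → 4-byte char (#10). Advance 4.
Reached end at offset 32 after 10 code points.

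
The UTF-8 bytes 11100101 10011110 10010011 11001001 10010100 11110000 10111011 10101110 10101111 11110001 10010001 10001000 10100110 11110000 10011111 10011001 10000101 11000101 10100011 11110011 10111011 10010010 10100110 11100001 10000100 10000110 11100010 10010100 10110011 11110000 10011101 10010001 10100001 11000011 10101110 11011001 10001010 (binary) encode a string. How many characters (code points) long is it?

Byte at offset 0: 0xE5 = 11100101 → 3-byte char (#1). Advance 3.
Byte at offset 3: 0xC9 = 11001001 → 2-byte char (#2). Advance 2.
Byte at offset 5: 0xF0 = 11110000 → 4-byte char (#3). Advance 4.
Byte at offset 9: 0xF1 = 11110001 → 4-byte char (#4). Advance 4.
Byte at offset 13: 0xF0 = 11110000 → 4-byte char (#5). Advance 4.
Byte at offset 17: 0xC5 = 11000101 → 2-byte char (#6). Advance 2.
Byte at offset 19: 0xF3 = 11110011 → 4-byte char (#7). Advance 4.
Byte at offset 23: 0xE1 = 11100001 → 3-byte char (#8). Advance 3.
Byte at offset 26: 0xE2 = 11100010 → 3-byte char (#9). Advance 3.
Byte at offset 29: 0xF0 = 11110000 → 4-byte char (#10). Advance 4.
Byte at offset 33: 0xC3 = 11000011 → 2-byte char (#11). Advance 2.
Byte at offset 35: 0xD9 = 11011001 → 2-byte char (#12). Advance 2.
Reached end at offset 37 after 12 code points.

12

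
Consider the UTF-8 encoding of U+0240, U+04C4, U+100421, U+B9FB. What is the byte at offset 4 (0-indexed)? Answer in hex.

U+0240 → 2-byte form C9 80 at offsets 0–1.
U+04C4 → 2-byte form D3 84 at offsets 2–3.
U+100421 → 4-byte form F4 80 90 A1 at offsets 4–7.
Offset 4 falls in char 3's range; it's byte 1 of F4 80 90 A1 = 0xF4.

0xF4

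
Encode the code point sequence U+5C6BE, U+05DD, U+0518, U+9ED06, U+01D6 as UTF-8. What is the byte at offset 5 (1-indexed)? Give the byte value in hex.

1-indexed offset 5 is 0-indexed offset 4.
U+5C6BE → 4-byte form F1 9C 9A BE at offsets 0–3.
U+05DD → 2-byte form D7 9D at offsets 4–5.
Offset 4 falls in char 2's range; it's byte 1 of D7 9D = 0xD7.

0xD7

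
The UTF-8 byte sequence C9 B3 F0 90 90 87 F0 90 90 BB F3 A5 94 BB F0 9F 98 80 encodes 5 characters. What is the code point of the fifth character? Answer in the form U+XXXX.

U+1F600

Offset 0: leading byte 0xC9 = 11001001 → 2-byte char #1 = C9 B3.
Offset 2: leading byte 0xF0 = 11110000 → 4-byte char #2 = F0 90 90 87.
Offset 6: leading byte 0xF0 = 11110000 → 4-byte char #3 = F0 90 90 BB.
Offset 10: leading byte 0xF3 = 11110011 → 4-byte char #4 = F3 A5 94 BB.
Offset 14: leading byte 0xF0 = 11110000 → 4-byte char #5 = F0 9F 98 80.
Leading byte 0xF0 = 11110000 matches 11110xxx → 4-byte sequence.
Byte 1: 0xF0 = 11110000, payload 000 (3 bits).
Byte 2: 0x9F = 10011111 (10xxxxxx ✓), payload 011111.
Byte 3: 0x98 = 10011000 (10xxxxxx ✓), payload 011000.
Byte 4: 0x80 = 10000000 (10xxxxxx ✓), payload 000000.
Concatenate: 000011111011000000000 = 0x1F600 (21 bits → U+1F600).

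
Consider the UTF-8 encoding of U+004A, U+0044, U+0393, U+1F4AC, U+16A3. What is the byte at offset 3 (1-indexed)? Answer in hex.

1-indexed offset 3 is 0-indexed offset 2.
U+004A → 1-byte form 4A at offsets 0–0.
U+0044 → 1-byte form 44 at offsets 1–1.
U+0393 → 2-byte form CE 93 at offsets 2–3.
Offset 2 falls in char 3's range; it's byte 1 of CE 93 = 0xCE.

0xCE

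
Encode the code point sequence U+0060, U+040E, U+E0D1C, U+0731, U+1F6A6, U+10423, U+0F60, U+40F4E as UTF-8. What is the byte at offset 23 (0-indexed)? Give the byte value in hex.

U+0060 → 1-byte form 60 at offsets 0–0.
U+040E → 2-byte form D0 8E at offsets 1–2.
U+E0D1C → 4-byte form F3 A0 B4 9C at offsets 3–6.
U+0731 → 2-byte form DC B1 at offsets 7–8.
U+1F6A6 → 4-byte form F0 9F 9A A6 at offsets 9–12.
U+10423 → 4-byte form F0 90 90 A3 at offsets 13–16.
U+0F60 → 3-byte form E0 BD A0 at offsets 17–19.
U+40F4E → 4-byte form F1 80 BD 8E at offsets 20–23.
Offset 23 falls in char 8's range; it's byte 4 of F1 80 BD 8E = 0x8E.

0x8E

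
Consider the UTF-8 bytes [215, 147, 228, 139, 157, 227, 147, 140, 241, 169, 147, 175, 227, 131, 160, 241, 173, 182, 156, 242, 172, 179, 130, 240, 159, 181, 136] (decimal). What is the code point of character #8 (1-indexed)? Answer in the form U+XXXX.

U+1FD48

Offset 0: leading byte 0xD7 = 11010111 → 2-byte char #1 = D7 93.
Offset 2: leading byte 0xE4 = 11100100 → 3-byte char #2 = E4 8B 9D.
Offset 5: leading byte 0xE3 = 11100011 → 3-byte char #3 = E3 93 8C.
Offset 8: leading byte 0xF1 = 11110001 → 4-byte char #4 = F1 A9 93 AF.
Offset 12: leading byte 0xE3 = 11100011 → 3-byte char #5 = E3 83 A0.
Offset 15: leading byte 0xF1 = 11110001 → 4-byte char #6 = F1 AD B6 9C.
Offset 19: leading byte 0xF2 = 11110010 → 4-byte char #7 = F2 AC B3 82.
Offset 23: leading byte 0xF0 = 11110000 → 4-byte char #8 = F0 9F B5 88.
Leading byte 0xF0 = 11110000 matches 11110xxx → 4-byte sequence.
Byte 1: 0xF0 = 11110000, payload 000 (3 bits).
Byte 2: 0x9F = 10011111 (10xxxxxx ✓), payload 011111.
Byte 3: 0xB5 = 10110101 (10xxxxxx ✓), payload 110101.
Byte 4: 0x88 = 10001000 (10xxxxxx ✓), payload 001000.
Concatenate: 000011111110101001000 = 0x1FD48 (21 bits → U+1FD48).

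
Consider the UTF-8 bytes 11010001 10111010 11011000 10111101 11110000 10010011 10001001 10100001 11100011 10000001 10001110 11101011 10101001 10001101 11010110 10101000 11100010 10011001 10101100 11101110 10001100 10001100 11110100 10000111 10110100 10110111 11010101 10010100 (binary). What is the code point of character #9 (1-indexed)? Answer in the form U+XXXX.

U+107D37

Offset 0: leading byte 0xD1 = 11010001 → 2-byte char #1 = D1 BA.
Offset 2: leading byte 0xD8 = 11011000 → 2-byte char #2 = D8 BD.
Offset 4: leading byte 0xF0 = 11110000 → 4-byte char #3 = F0 93 89 A1.
Offset 8: leading byte 0xE3 = 11100011 → 3-byte char #4 = E3 81 8E.
Offset 11: leading byte 0xEB = 11101011 → 3-byte char #5 = EB A9 8D.
Offset 14: leading byte 0xD6 = 11010110 → 2-byte char #6 = D6 A8.
Offset 16: leading byte 0xE2 = 11100010 → 3-byte char #7 = E2 99 AC.
Offset 19: leading byte 0xEE = 11101110 → 3-byte char #8 = EE 8C 8C.
Offset 22: leading byte 0xF4 = 11110100 → 4-byte char #9 = F4 87 B4 B7.
Leading byte 0xF4 = 11110100 matches 11110xxx → 4-byte sequence.
Byte 1: 0xF4 = 11110100, payload 100 (3 bits).
Byte 2: 0x87 = 10000111 (10xxxxxx ✓), payload 000111.
Byte 3: 0xB4 = 10110100 (10xxxxxx ✓), payload 110100.
Byte 4: 0xB7 = 10110111 (10xxxxxx ✓), payload 110111.
Concatenate: 100000111110100110111 = 0x107D37 (21 bits → U+107D37).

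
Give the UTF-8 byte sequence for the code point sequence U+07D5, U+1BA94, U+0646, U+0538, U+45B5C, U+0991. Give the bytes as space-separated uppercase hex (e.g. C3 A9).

U+07D5: 2-byte form → DF 95.
U+1BA94: 4-byte form → F0 9B AA 94.
U+0646: 2-byte form → D9 86.
U+0538: 2-byte form → D4 B8.
U+45B5C: 4-byte form → F1 85 AD 9C.
U+0991: 3-byte form → E0 A6 91.
Concatenated (17 bytes): DF 95 F0 9B AA 94 D9 86 D4 B8 F1 85 AD 9C E0 A6 91.

DF 95 F0 9B AA 94 D9 86 D4 B8 F1 85 AD 9C E0 A6 91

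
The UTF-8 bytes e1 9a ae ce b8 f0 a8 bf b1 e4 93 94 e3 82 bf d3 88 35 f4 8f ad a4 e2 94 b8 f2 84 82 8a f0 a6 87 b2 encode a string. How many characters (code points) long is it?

Byte at offset 0: 0xE1 = 11100001 → 3-byte char (#1). Advance 3.
Byte at offset 3: 0xCE = 11001110 → 2-byte char (#2). Advance 2.
Byte at offset 5: 0xF0 = 11110000 → 4-byte char (#3). Advance 4.
Byte at offset 9: 0xE4 = 11100100 → 3-byte char (#4). Advance 3.
Byte at offset 12: 0xE3 = 11100011 → 3-byte char (#5). Advance 3.
Byte at offset 15: 0xD3 = 11010011 → 2-byte char (#6). Advance 2.
Byte at offset 17: 0x35 = 00110101 → 1-byte char (#7). Advance 1.
Byte at offset 18: 0xF4 = 11110100 → 4-byte char (#8). Advance 4.
Byte at offset 22: 0xE2 = 11100010 → 3-byte char (#9). Advance 3.
Byte at offset 25: 0xF2 = 11110010 → 4-byte char (#10). Advance 4.
Byte at offset 29: 0xF0 = 11110000 → 4-byte char (#11). Advance 4.
Reached end at offset 33 after 11 code points.

11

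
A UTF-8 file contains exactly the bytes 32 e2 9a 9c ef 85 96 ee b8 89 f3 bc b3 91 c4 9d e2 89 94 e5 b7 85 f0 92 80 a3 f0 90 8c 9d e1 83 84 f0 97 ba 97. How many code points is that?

12

Byte at offset 0: 0x32 = 00110010 → 1-byte char (#1). Advance 1.
Byte at offset 1: 0xE2 = 11100010 → 3-byte char (#2). Advance 3.
Byte at offset 4: 0xEF = 11101111 → 3-byte char (#3). Advance 3.
Byte at offset 7: 0xEE = 11101110 → 3-byte char (#4). Advance 3.
Byte at offset 10: 0xF3 = 11110011 → 4-byte char (#5). Advance 4.
Byte at offset 14: 0xC4 = 11000100 → 2-byte char (#6). Advance 2.
Byte at offset 16: 0xE2 = 11100010 → 3-byte char (#7). Advance 3.
Byte at offset 19: 0xE5 = 11100101 → 3-byte char (#8). Advance 3.
Byte at offset 22: 0xF0 = 11110000 → 4-byte char (#9). Advance 4.
Byte at offset 26: 0xF0 = 11110000 → 4-byte char (#10). Advance 4.
Byte at offset 30: 0xE1 = 11100001 → 3-byte char (#11). Advance 3.
Byte at offset 33: 0xF0 = 11110000 → 4-byte char (#12). Advance 4.
Reached end at offset 37 after 12 code points.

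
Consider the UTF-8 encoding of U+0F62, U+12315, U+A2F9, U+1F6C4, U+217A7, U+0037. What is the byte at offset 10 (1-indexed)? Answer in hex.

1-indexed offset 10 is 0-indexed offset 9.
U+0F62 → 3-byte form E0 BD A2 at offsets 0–2.
U+12315 → 4-byte form F0 92 8C 95 at offsets 3–6.
U+A2F9 → 3-byte form EA 8B B9 at offsets 7–9.
Offset 9 falls in char 3's range; it's byte 3 of EA 8B B9 = 0xB9.

0xB9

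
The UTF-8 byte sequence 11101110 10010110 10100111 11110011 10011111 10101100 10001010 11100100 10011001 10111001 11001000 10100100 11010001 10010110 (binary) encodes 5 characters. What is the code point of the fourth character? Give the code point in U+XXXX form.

U+0224

Offset 0: leading byte 0xEE = 11101110 → 3-byte char #1 = EE 96 A7.
Offset 3: leading byte 0xF3 = 11110011 → 4-byte char #2 = F3 9F AC 8A.
Offset 7: leading byte 0xE4 = 11100100 → 3-byte char #3 = E4 99 B9.
Offset 10: leading byte 0xC8 = 11001000 → 2-byte char #4 = C8 A4.
Leading byte 0xC8 = 11001000 matches 110xxxxx → 2-byte sequence.
Byte 1: 0xC8 = 11001000, payload 01000 (5 bits).
Byte 2: 0xA4 = 10100100 (10xxxxxx ✓), payload 100100.
Concatenate: 01000100100 = 0x224 (11 bits → U+0224).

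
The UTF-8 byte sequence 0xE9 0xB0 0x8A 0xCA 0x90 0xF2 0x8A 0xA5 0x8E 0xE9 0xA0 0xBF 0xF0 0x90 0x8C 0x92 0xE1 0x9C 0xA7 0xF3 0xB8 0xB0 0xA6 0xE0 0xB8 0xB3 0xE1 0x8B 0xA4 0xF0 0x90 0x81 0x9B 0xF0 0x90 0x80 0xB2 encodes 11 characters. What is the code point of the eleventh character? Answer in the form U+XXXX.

Offset 0: leading byte 0xE9 = 11101001 → 3-byte char #1 = E9 B0 8A.
Offset 3: leading byte 0xCA = 11001010 → 2-byte char #2 = CA 90.
Offset 5: leading byte 0xF2 = 11110010 → 4-byte char #3 = F2 8A A5 8E.
Offset 9: leading byte 0xE9 = 11101001 → 3-byte char #4 = E9 A0 BF.
Offset 12: leading byte 0xF0 = 11110000 → 4-byte char #5 = F0 90 8C 92.
Offset 16: leading byte 0xE1 = 11100001 → 3-byte char #6 = E1 9C A7.
Offset 19: leading byte 0xF3 = 11110011 → 4-byte char #7 = F3 B8 B0 A6.
Offset 23: leading byte 0xE0 = 11100000 → 3-byte char #8 = E0 B8 B3.
Offset 26: leading byte 0xE1 = 11100001 → 3-byte char #9 = E1 8B A4.
Offset 29: leading byte 0xF0 = 11110000 → 4-byte char #10 = F0 90 81 9B.
Offset 33: leading byte 0xF0 = 11110000 → 4-byte char #11 = F0 90 80 B2.
Leading byte 0xF0 = 11110000 matches 11110xxx → 4-byte sequence.
Byte 1: 0xF0 = 11110000, payload 000 (3 bits).
Byte 2: 0x90 = 10010000 (10xxxxxx ✓), payload 010000.
Byte 3: 0x80 = 10000000 (10xxxxxx ✓), payload 000000.
Byte 4: 0xB2 = 10110010 (10xxxxxx ✓), payload 110010.
Concatenate: 000010000000000110010 = 0x10032 (21 bits → U+10032).

U+10032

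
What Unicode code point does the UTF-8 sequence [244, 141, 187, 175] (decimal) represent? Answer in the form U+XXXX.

U+10DEEF

Leading byte 0xF4 = 11110100 matches 11110xxx → 4-byte sequence.
Byte 1: 0xF4 = 11110100, payload 100 (3 bits).
Byte 2: 0x8D = 10001101 (10xxxxxx ✓), payload 001101.
Byte 3: 0xBB = 10111011 (10xxxxxx ✓), payload 111011.
Byte 4: 0xAF = 10101111 (10xxxxxx ✓), payload 101111.
Concatenate: 100001101111011101111 = 0x10DEEF (21 bits → U+10DEEF).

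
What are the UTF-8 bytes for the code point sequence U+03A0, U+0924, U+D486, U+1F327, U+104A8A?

U+03A0: 2-byte form → CE A0.
U+0924: 3-byte form → E0 A4 A4.
U+D486: 3-byte form → ED 92 86.
U+1F327: 4-byte form → F0 9F 8C A7.
U+104A8A: 4-byte form → F4 84 AA 8A.
Concatenated (16 bytes): CE A0 E0 A4 A4 ED 92 86 F0 9F 8C A7 F4 84 AA 8A.

CE A0 E0 A4 A4 ED 92 86 F0 9F 8C A7 F4 84 AA 8A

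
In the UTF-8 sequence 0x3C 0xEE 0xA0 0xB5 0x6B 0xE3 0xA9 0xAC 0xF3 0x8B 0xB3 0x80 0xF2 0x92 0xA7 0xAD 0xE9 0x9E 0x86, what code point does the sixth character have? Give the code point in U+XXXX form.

U+929ED

Offset 0: leading byte 0x3C = 00111100 → 1-byte char #1 = 3C.
Offset 1: leading byte 0xEE = 11101110 → 3-byte char #2 = EE A0 B5.
Offset 4: leading byte 0x6B = 01101011 → 1-byte char #3 = 6B.
Offset 5: leading byte 0xE3 = 11100011 → 3-byte char #4 = E3 A9 AC.
Offset 8: leading byte 0xF3 = 11110011 → 4-byte char #5 = F3 8B B3 80.
Offset 12: leading byte 0xF2 = 11110010 → 4-byte char #6 = F2 92 A7 AD.
Leading byte 0xF2 = 11110010 matches 11110xxx → 4-byte sequence.
Byte 1: 0xF2 = 11110010, payload 010 (3 bits).
Byte 2: 0x92 = 10010010 (10xxxxxx ✓), payload 010010.
Byte 3: 0xA7 = 10100111 (10xxxxxx ✓), payload 100111.
Byte 4: 0xAD = 10101101 (10xxxxxx ✓), payload 101101.
Concatenate: 010010010100111101101 = 0x929ED (21 bits → U+929ED).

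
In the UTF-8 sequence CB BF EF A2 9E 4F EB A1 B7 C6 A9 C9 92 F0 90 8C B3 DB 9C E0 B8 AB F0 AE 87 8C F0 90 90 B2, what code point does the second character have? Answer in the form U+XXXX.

Offset 0: leading byte 0xCB = 11001011 → 2-byte char #1 = CB BF.
Offset 2: leading byte 0xEF = 11101111 → 3-byte char #2 = EF A2 9E.
Leading byte 0xEF = 11101111 matches 1110xxxx → 3-byte sequence.
Byte 1: 0xEF = 11101111, payload 1111 (4 bits).
Byte 2: 0xA2 = 10100010 (10xxxxxx ✓), payload 100010.
Byte 3: 0x9E = 10011110 (10xxxxxx ✓), payload 011110.
Concatenate: 1111100010011110 = 0xF89E (16 bits → U+F89E).

U+F89E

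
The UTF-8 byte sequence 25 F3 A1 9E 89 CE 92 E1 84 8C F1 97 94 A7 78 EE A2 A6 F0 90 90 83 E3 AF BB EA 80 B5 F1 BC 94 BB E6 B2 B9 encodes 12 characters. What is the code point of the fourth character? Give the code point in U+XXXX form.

U+110C

Offset 0: leading byte 0x25 = 00100101 → 1-byte char #1 = 25.
Offset 1: leading byte 0xF3 = 11110011 → 4-byte char #2 = F3 A1 9E 89.
Offset 5: leading byte 0xCE = 11001110 → 2-byte char #3 = CE 92.
Offset 7: leading byte 0xE1 = 11100001 → 3-byte char #4 = E1 84 8C.
Leading byte 0xE1 = 11100001 matches 1110xxxx → 3-byte sequence.
Byte 1: 0xE1 = 11100001, payload 0001 (4 bits).
Byte 2: 0x84 = 10000100 (10xxxxxx ✓), payload 000100.
Byte 3: 0x8C = 10001100 (10xxxxxx ✓), payload 001100.
Concatenate: 0001000100001100 = 0x110C (16 bits → U+110C).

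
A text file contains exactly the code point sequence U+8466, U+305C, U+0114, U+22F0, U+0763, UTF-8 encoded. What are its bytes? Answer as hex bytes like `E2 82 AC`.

U+8466: 3-byte form → E8 91 A6.
U+305C: 3-byte form → E3 81 9C.
U+0114: 2-byte form → C4 94.
U+22F0: 3-byte form → E2 8B B0.
U+0763: 2-byte form → DD A3.
Concatenated (13 bytes): E8 91 A6 E3 81 9C C4 94 E2 8B B0 DD A3.

E8 91 A6 E3 81 9C C4 94 E2 8B B0 DD A3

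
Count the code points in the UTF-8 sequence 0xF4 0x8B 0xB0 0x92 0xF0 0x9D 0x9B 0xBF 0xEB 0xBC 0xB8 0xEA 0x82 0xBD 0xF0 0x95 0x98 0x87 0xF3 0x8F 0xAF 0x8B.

Byte at offset 0: 0xF4 = 11110100 → 4-byte char (#1). Advance 4.
Byte at offset 4: 0xF0 = 11110000 → 4-byte char (#2). Advance 4.
Byte at offset 8: 0xEB = 11101011 → 3-byte char (#3). Advance 3.
Byte at offset 11: 0xEA = 11101010 → 3-byte char (#4). Advance 3.
Byte at offset 14: 0xF0 = 11110000 → 4-byte char (#5). Advance 4.
Byte at offset 18: 0xF3 = 11110011 → 4-byte char (#6). Advance 4.
Reached end at offset 22 after 6 code points.

6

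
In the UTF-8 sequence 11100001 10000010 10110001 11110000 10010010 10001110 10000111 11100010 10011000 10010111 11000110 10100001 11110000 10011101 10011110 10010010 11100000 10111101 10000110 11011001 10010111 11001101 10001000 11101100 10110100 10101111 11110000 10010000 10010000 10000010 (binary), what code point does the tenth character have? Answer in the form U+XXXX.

Offset 0: leading byte 0xE1 = 11100001 → 3-byte char #1 = E1 82 B1.
Offset 3: leading byte 0xF0 = 11110000 → 4-byte char #2 = F0 92 8E 87.
Offset 7: leading byte 0xE2 = 11100010 → 3-byte char #3 = E2 98 97.
Offset 10: leading byte 0xC6 = 11000110 → 2-byte char #4 = C6 A1.
Offset 12: leading byte 0xF0 = 11110000 → 4-byte char #5 = F0 9D 9E 92.
Offset 16: leading byte 0xE0 = 11100000 → 3-byte char #6 = E0 BD 86.
Offset 19: leading byte 0xD9 = 11011001 → 2-byte char #7 = D9 97.
Offset 21: leading byte 0xCD = 11001101 → 2-byte char #8 = CD 88.
Offset 23: leading byte 0xEC = 11101100 → 3-byte char #9 = EC B4 AF.
Offset 26: leading byte 0xF0 = 11110000 → 4-byte char #10 = F0 90 90 82.
Leading byte 0xF0 = 11110000 matches 11110xxx → 4-byte sequence.
Byte 1: 0xF0 = 11110000, payload 000 (3 bits).
Byte 2: 0x90 = 10010000 (10xxxxxx ✓), payload 010000.
Byte 3: 0x90 = 10010000 (10xxxxxx ✓), payload 010000.
Byte 4: 0x82 = 10000010 (10xxxxxx ✓), payload 000010.
Concatenate: 000010000010000000010 = 0x10402 (21 bits → U+10402).

U+10402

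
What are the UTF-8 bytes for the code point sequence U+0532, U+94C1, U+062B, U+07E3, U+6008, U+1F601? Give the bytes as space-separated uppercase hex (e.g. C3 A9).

D4 B2 E9 93 81 D8 AB DF A3 E6 80 88 F0 9F 98 81

U+0532: 2-byte form → D4 B2.
U+94C1: 3-byte form → E9 93 81.
U+062B: 2-byte form → D8 AB.
U+07E3: 2-byte form → DF A3.
U+6008: 3-byte form → E6 80 88.
U+1F601: 4-byte form → F0 9F 98 81.
Concatenated (16 bytes): D4 B2 E9 93 81 D8 AB DF A3 E6 80 88 F0 9F 98 81.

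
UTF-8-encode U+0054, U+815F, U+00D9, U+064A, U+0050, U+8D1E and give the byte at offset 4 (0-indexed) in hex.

0xC3

U+0054 → 1-byte form 54 at offsets 0–0.
U+815F → 3-byte form E8 85 9F at offsets 1–3.
U+00D9 → 2-byte form C3 99 at offsets 4–5.
Offset 4 falls in char 3's range; it's byte 1 of C3 99 = 0xC3.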